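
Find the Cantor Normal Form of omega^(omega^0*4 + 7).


omega^(omega^0*4 + 7):
omega^0 = 1, so the exponent is 4 + 7 = 11 (finite ordinal addition).
Result = omega^11, already a single CNF term.

omega^11


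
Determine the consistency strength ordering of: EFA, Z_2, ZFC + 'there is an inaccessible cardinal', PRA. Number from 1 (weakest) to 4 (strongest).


Ordering by consistency strength:
1. EFA
2. PRA
3. Z_2
4. ZFC + 'there is an inaccessible cardinal'


EFA=1, Z_2=3, ZFC + 'there is an inaccessible cardinal'=4, PRA=2


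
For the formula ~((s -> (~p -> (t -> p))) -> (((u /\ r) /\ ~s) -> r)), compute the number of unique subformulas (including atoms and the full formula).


Formula: ~((s -> (~p -> (t -> p))) -> (((u /\ r) /\ ~s) -> r))
Subformulas found:
  1. u
  2. s
  3. r
  4. t
  5. p
  6. ~p
  7. ~s
  8. (t -> p)
  9. (u /\ r)
  10. (~p -> (t -> p))
  11. ((u /\ r) /\ ~s)
  12. (((u /\ r) /\ ~s) -> r)
  13. (s -> (~p -> (t -> p)))
  14. ((s -> (~p -> (t -> p))) -> (((u /\ r) /\ ~s) -> r))
  15. ~((s -> (~p -> (t -> p))) -> (((u /\ r) /\ ~s) -> r))
Total distinct subformulas = 15

15


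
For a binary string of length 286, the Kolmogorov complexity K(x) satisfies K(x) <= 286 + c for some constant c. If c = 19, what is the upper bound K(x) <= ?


K(x) <= |x| + c = 286 + 19 = 305

305


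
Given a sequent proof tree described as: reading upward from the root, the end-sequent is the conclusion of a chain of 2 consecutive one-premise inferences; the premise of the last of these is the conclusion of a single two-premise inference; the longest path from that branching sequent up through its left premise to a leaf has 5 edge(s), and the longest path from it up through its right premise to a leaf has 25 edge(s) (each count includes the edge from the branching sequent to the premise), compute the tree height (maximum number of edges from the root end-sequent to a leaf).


Longest path through the left premise: 5 edges (measured from the branching sequent)
Longest path through the right premise: 25 edges
Height of the subtree rooted at the branching sequent: max(5, 25) = 25
The branching sequent sits 2 edges above the root (the chain of one-premise inferences), so height = 25 + 2 = 27

27


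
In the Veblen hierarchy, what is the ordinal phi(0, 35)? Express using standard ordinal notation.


phi(0, 35):
phi(0, beta) = omega^beta by definition.
phi(0, 35) = omega^35

omega^35


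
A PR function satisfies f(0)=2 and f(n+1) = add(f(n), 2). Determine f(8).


f(0) = 2
f(1) = add(f(0), 2) = add(2, 2) = 4
f(2) = add(f(1), 2) = add(4, 2) = 6
f(3) = add(f(2), 2) = add(6, 2) = 8
f(4) = add(f(3), 2) = add(8, 2) = 10
f(5) = add(f(4), 2) = add(10, 2) = 12
f(6) = add(f(5), 2) = add(12, 2) = 14
f(7) = add(f(6), 2) = add(14, 2) = 16
f(8) = add(f(7), 2) = add(16, 2) = 18


18


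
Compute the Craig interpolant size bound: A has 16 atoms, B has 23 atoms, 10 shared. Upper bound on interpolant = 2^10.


Shared atoms = 10
Craig interpolant size bound = 2^10
= 1024

1024


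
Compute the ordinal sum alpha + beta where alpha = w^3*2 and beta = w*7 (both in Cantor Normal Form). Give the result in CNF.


Ordinal addition w^3*2 + w*7:
Leading exponent of alpha (3) > leading exponent of beta (1).
Since alpha's term has higher exponent than beta's leading term,
the sum is simply alpha followed by beta.
Result = w^3*2 + w*7

w^3*2 + w*7


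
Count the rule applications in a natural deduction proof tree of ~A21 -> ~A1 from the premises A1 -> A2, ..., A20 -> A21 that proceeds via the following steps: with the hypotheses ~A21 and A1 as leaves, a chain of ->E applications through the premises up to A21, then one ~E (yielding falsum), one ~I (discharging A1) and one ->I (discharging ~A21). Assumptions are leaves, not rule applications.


From hypothesis A1, 20 ->E steps along the 20 premises yield A21.
~E with hypothesis ~A21 gives falsum (1 node); ~I discharging A1 gives ~A1 (1 node); ->I discharging ~A21 gives the goal (1 node).
Total = 20 + 3 = 23 inference nodes.

23


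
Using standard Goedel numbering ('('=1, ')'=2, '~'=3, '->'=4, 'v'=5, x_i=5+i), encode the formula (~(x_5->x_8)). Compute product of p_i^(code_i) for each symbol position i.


Formula: (~(x_5->x_8))
Symbol codes: [1, 3, 1, 10, 4, 13, 2, 2]
Primes: [2, 3, 5, 7, 11, 13, 17, 19]
p_1^1 = 2^1 = 2
p_2^3 = 3^3 = 27
p_3^1 = 5^1 = 5
p_4^10 = 7^10 = 282475249
p_5^4 = 11^4 = 14641
p_6^13 = 13^13 = 302875106592253
p_7^2 = 17^2 = 289
p_8^2 = 19^2 = 361
Product = 35284464410720349344165305609859910

35284464410720349344165305609859910


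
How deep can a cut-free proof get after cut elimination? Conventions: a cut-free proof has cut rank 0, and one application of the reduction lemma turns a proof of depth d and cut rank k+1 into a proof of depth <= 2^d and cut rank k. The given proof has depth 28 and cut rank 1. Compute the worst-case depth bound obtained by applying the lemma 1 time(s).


Each rank reduction sends depth d to at most 2^d; cut rank r needs r reductions.
2_0(28) = 28
2_1(28) = 2^28 = 268435456
Cut-free depth bound = 268435456

268435456


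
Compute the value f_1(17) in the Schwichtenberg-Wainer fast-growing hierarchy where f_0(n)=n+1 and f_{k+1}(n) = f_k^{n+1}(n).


f_1(17) = f_0^18(17)
f_0 adds 1 each time, applied 18 times.
f_1(17) = 17 + 18 = 35

35


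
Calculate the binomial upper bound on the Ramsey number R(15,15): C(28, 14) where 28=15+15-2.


R(15,15) <= C(15+15-2, 15-1) = C(28, 14)
C(28, 14) = 28! / (14! * 14!)
= 40116600

40116600


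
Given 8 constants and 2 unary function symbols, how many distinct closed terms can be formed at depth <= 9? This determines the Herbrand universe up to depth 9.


Herbrand terms by depth:
Depth 0: 8 constants
Depth 1: 16 new terms (running total: 24)
Depth 2: 32 new terms (running total: 56)
Depth 3: 64 new terms (running total: 120)
Depth 4: 128 new terms (running total: 248)
Depth 5: 256 new terms (running total: 504)
Depth 6: 512 new terms (running total: 1016)
Depth 7: 1024 new terms (running total: 2040)
Depth 8: 2048 new terms (running total: 4088)
Depth 9: 4096 new terms (running total: 8184)
Total distinct ground terms = 8184

8184


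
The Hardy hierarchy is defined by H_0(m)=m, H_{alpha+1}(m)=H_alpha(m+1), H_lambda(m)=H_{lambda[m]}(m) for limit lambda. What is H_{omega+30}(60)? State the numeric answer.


H_{omega+30}(60):
Unwind the 30 successor steps: H_{omega+30}(60) = H_omega(60+30) = H_omega(90).
H_omega(m) = H_m(m) = m + m = 2m.
Result = 2 * 90 = 180

180


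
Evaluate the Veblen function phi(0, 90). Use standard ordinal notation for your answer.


phi(0, 90):
phi(0, beta) = omega^beta by definition.
phi(0, 90) = omega^90

omega^90


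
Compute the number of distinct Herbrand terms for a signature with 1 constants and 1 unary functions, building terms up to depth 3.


Herbrand terms by depth:
Depth 0: 1 constants
Depth 1: 1 new terms (running total: 2)
Depth 2: 1 new terms (running total: 3)
Depth 3: 1 new terms (running total: 4)
Total distinct ground terms = 4

4


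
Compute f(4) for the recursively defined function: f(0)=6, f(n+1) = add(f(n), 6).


f(0) = 6
f(1) = add(f(0), 6) = add(6, 6) = 12
f(2) = add(f(1), 6) = add(12, 6) = 18
f(3) = add(f(2), 6) = add(18, 6) = 24
f(4) = add(f(3), 6) = add(24, 6) = 30


30


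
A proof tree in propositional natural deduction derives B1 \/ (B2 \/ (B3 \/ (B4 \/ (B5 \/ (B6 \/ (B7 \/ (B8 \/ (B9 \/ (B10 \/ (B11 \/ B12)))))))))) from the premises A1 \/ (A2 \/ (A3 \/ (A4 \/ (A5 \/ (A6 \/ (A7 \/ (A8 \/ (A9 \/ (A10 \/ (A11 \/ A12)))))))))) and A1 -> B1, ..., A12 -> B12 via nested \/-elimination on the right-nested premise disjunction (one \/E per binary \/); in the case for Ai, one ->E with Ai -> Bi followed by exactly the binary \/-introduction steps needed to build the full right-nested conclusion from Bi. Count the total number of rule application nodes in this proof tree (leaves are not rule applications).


Constructive dilemma with 12 branches, all disjunctions right-nested:
- \/E: the premise has 11 binary \/, each eliminated once: 11 nodes.
- ->E: one per case (Ai with Ai -> Bi gives Bi): 12 nodes.
- \/I: in case i < n, Bi needs 1 step to form Bi \/ (B(i+1) \/ ...) and then i-1 steps to prepend B(i-1), ..., B1, i.e. i steps; in case i = n, B12 needs 11 prepend steps.
  \/I total = (1 + 2 + ... + 11) + 11 = 66 + 11 = 77 nodes.
Total = 11 + 12 + 77 = 100

100


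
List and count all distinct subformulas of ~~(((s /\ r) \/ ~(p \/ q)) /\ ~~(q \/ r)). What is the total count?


Formula: ~~(((s /\ r) \/ ~(p \/ q)) /\ ~~(q \/ r))
Subformulas found:
  1. q
  2. s
  3. r
  4. p
  5. (s /\ r)
  6. (q \/ r)
  7. (p \/ q)
  8. ~(p \/ q)
  9. ~(q \/ r)
  10. ~~(q \/ r)
  11. ((s /\ r) \/ ~(p \/ q))
  12. (((s /\ r) \/ ~(p \/ q)) /\ ~~(q \/ r))
  13. ~(((s /\ r) \/ ~(p \/ q)) /\ ~~(q \/ r))
  14. ~~(((s /\ r) \/ ~(p \/ q)) /\ ~~(q \/ r))
Total distinct subformulas = 14

14


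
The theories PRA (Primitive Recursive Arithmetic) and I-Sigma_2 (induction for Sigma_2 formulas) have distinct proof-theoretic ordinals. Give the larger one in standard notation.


Proof-theoretic ordinal of PRA (Primitive Recursive Arithmetic): omega^omega
Proof-theoretic ordinal of I-Sigma_2 (induction for Sigma_2 formulas): omega^(omega^omega)
Comparing: omega^omega < omega^(omega^omega).
The larger ordinal is omega^(omega^omega) (from I-Sigma_2 (induction for Sigma_2 formulas)).

omega^(omega^omega)


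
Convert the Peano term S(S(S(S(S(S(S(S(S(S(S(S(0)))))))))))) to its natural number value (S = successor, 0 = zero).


Counting successors applied to 0:
12 applications of S to 0 = 12

12


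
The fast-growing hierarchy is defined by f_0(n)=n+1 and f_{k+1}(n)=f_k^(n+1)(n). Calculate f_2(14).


f_2(14) = f_1^15(14)
f_1(m) = 2m + 1.
Iterating: f_1^k(n) = 2^k*(n+1) - 1.
f_2(14) = 2^15*(14+1) - 1 = 32768*15 - 1 = 491519

491519


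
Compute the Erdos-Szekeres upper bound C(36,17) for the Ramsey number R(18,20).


R(18,20) <= C(18+20-2, 18-1) = C(36, 17)
C(36, 17) = 36! / (17! * 19!)
= 8597496600

8597496600


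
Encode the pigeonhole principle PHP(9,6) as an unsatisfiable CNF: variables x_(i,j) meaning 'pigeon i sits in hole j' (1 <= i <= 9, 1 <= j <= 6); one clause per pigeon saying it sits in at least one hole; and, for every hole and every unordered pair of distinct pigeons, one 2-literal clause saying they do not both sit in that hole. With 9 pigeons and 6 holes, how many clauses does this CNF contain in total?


PHP(9,6): 9 pigeons, 6 holes, 9*6 = 54 variables.
- pigeon clauses: one per pigeon -> 9 clauses
- hole clauses: 6 holes * C(9,2) = 6 * 36 -> 216 clauses
Total clauses = 9 + 216 = 225

225


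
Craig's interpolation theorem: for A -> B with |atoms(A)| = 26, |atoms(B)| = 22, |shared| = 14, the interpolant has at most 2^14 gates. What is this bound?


Shared atoms = 14
Craig interpolant size bound = 2^14
= 16384

16384


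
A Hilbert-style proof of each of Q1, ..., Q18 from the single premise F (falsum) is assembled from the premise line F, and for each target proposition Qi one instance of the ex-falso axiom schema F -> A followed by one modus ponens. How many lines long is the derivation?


Ex falso, line by line:
- 1 premise line (F)
- 18 targets, each needing 1 axiom instance (F -> Qi) + 1 MP = 2 lines: 2 * 18 = 36
Total = 1 + 36 = 37 lines.

37


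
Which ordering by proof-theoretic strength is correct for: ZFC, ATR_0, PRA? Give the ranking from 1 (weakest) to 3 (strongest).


Ordering by consistency strength:
1. PRA
2. ATR_0
3. ZFC


ZFC=3, ATR_0=2, PRA=1


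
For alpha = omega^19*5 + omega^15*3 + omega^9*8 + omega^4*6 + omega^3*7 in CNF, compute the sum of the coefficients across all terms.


CNF: omega^19*5 + omega^15*3 + omega^9*8 + omega^4*6 + omega^3*7
Coefficients: 5 + 3 + 8 + 6 + 7 = 29

29


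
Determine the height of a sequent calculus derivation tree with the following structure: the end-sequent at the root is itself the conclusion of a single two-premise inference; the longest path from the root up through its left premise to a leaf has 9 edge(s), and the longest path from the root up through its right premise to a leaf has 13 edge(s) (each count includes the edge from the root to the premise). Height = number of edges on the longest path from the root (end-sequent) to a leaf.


Longest path through the left premise: 9 edges (measured from the branching sequent)
Longest path through the right premise: 13 edges
Height of the subtree rooted at the branching sequent: max(9, 13) = 13
The branching sequent is the root itself.
Total height = 13

13


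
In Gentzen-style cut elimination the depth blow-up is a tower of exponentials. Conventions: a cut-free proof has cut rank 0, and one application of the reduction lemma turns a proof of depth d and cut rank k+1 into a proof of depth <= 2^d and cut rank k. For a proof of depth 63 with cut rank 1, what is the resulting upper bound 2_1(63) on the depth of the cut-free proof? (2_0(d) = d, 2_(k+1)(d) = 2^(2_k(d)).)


Each rank reduction sends depth d to at most 2^d; cut rank r needs r reductions.
2_0(63) = 63
2_1(63) = 2^63 = 9223372036854775808
Cut-free depth bound = 9223372036854775808

9223372036854775808


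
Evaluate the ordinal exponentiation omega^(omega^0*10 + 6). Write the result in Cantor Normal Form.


omega^(omega^0*10 + 6):
omega^0 = 1, so the exponent is 10 + 6 = 16 (finite ordinal addition).
Result = omega^16, already a single CNF term.

omega^16


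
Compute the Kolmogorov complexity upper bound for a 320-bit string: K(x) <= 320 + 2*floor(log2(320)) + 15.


floor(log2(320)) = 8
2 * 8 = 16
K(x) <= 320 + 16 + 15 = 351

351


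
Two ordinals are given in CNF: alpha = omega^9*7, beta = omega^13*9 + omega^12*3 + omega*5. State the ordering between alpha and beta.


Compare term by term from highest exponent:
alpha = omega^9*7
beta = omega^13*9 + omega^12*3 + omega*5
Term 1: alpha has omega^9*7, beta has omega^13*9
Term 2: alpha has omega^0*0, beta has omega^12*3
Term 3: alpha has omega^0*0, beta has omega^1*5
Result: alpha < beta

alpha < beta


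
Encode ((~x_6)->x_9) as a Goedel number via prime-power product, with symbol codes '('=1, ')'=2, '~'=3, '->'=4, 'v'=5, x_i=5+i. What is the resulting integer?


Formula: ((~x_6)->x_9)
Symbol codes: [1, 1, 3, 11, 2, 4, 14, 2]
Primes: [2, 3, 5, 7, 11, 13, 17, 19]
p_1^1 = 2^1 = 2
p_2^1 = 3^1 = 3
p_3^3 = 5^3 = 125
p_4^11 = 7^11 = 1977326743
p_5^2 = 11^2 = 121
p_6^4 = 13^4 = 28561
p_7^14 = 17^14 = 168377826559400929
p_8^2 = 19^2 = 361
Product = 311523335553480612241305634697283845250

311523335553480612241305634697283845250


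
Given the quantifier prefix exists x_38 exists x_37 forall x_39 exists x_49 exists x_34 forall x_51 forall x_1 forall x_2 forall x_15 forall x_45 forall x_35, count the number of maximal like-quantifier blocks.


Alternations = 3.
Blocks = alternations + 1 = 4

4


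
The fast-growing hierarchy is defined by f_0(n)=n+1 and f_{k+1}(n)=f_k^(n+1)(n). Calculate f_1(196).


f_1(196) = f_0^197(196)
f_0 adds 1 each time, applied 197 times.
f_1(196) = 196 + 197 = 393

393


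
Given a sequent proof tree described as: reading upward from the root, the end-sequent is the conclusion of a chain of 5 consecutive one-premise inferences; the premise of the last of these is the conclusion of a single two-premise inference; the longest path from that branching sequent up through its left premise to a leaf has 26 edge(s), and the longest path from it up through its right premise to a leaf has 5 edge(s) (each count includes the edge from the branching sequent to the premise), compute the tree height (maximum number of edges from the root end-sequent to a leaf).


Longest path through the left premise: 26 edges (measured from the branching sequent)
Longest path through the right premise: 5 edges
Height of the subtree rooted at the branching sequent: max(26, 5) = 26
The branching sequent sits 5 edges above the root (the chain of one-premise inferences), so height = 26 + 5 = 31

31


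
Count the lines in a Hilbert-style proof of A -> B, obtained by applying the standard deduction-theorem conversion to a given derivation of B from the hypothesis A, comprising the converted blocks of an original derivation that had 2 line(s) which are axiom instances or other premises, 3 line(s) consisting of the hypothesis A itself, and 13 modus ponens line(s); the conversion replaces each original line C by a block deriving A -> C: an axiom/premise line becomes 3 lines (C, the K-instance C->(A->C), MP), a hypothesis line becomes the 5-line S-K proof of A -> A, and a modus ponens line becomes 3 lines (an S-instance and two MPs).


Deduction-theorem conversion, block by block:
- 2 axiom/premise lines -> 3 lines each = 6
- 3 hypothesis lines -> 5 lines each (identity proof A->A) = 15
- 13 MP lines -> 3 lines each (S-instance, MP, MP) = 39
Total = 6 + 15 + 39 = 60 lines.

60


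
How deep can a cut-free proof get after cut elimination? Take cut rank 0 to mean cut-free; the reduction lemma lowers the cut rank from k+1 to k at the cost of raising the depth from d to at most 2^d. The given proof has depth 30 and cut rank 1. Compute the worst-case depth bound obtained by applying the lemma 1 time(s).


Each rank reduction sends depth d to at most 2^d; cut rank r needs r reductions.
2_0(30) = 30
2_1(30) = 2^30 = 1073741824
Cut-free depth bound = 1073741824

1073741824


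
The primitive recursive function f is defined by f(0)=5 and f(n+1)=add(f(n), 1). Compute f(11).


f(0) = 5
f(1) = add(f(0), 1) = add(5, 1) = 6
f(2) = add(f(1), 1) = add(6, 1) = 7
f(3) = add(f(2), 1) = add(7, 1) = 8
f(4) = add(f(3), 1) = add(8, 1) = 9
f(5) = add(f(4), 1) = add(9, 1) = 10
f(6) = add(f(5), 1) = add(10, 1) = 11
f(7) = add(f(6), 1) = add(11, 1) = 12
f(8) = add(f(7), 1) = add(12, 1) = 13
f(9) = add(f(8), 1) = add(13, 1) = 14
f(10) = add(f(9), 1) = add(14, 1) = 15
f(11) = add(f(10), 1) = add(15, 1) = 16


16


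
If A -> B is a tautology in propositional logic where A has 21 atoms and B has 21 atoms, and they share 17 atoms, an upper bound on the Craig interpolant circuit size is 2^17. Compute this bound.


Shared atoms = 17
Craig interpolant size bound = 2^17
= 131072

131072


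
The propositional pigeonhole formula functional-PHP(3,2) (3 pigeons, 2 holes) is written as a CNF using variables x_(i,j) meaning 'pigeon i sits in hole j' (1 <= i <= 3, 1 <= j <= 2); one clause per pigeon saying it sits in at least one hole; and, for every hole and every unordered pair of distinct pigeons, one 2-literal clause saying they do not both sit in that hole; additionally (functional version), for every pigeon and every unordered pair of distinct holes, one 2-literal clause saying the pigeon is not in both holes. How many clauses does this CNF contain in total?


functional-PHP(3,2): 3 pigeons, 2 holes, 3*2 = 6 variables.
- pigeon clauses: one per pigeon -> 3 clauses
- hole clauses: 2 holes * C(3,2) = 2 * 3 -> 6 clauses
- functional clauses: 3 pigeons * C(2,2) = 3 * 1 -> 3 clauses
Total clauses = 3 + 6 + 3 = 12

12


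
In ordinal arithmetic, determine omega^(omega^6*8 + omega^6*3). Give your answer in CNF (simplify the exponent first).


omega^(omega^6*8 + omega^6*3):
Both terms of the exponent have the same exponent 6, so they merge: omega^6*8 + omega^6*3 = omega^6*(8+3) = omega^6*11.
omega raised to a CNF ordinal is a single CNF term: Result = omega^(omega^6*11)

omega^(omega^6*11)


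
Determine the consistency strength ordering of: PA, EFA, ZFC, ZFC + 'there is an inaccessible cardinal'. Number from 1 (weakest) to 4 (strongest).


Ordering by consistency strength:
1. EFA
2. PA
3. ZFC
4. ZFC + 'there is an inaccessible cardinal'


PA=2, EFA=1, ZFC=3, ZFC + 'there is an inaccessible cardinal'=4


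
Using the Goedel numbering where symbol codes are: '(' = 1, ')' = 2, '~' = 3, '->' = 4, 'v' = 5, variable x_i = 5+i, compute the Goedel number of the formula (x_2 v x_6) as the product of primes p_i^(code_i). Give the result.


Formula: (x_2 v x_6)
Symbol codes: [1, 7, 5, 11, 2]
Primes: [2, 3, 5, 7, 11]
p_1^1 = 2^1 = 2
p_2^7 = 3^7 = 2187
p_3^5 = 5^5 = 3125
p_4^11 = 7^11 = 1977326743
p_5^2 = 11^2 = 121
Product = 3270337775124131250

3270337775124131250


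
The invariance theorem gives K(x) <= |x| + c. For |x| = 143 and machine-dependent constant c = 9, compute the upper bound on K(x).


K(x) <= |x| + c = 143 + 9 = 152

152


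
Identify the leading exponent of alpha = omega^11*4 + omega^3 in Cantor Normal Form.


CNF: omega^11*4 + omega^3
The leading term is omega^11*4, which has exponent 11.

11


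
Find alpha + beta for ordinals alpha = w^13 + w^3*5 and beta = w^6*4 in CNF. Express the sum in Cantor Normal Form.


Ordinal addition (w^13 + w^3*5) + w^6*4:
alpha's leading term has exponent 13 > beta's exponent 6, so it survives.
alpha's tail term has exponent 3 < beta's exponent 6, so it is absorbed by beta.
In ordinal addition, any term followed by a strictly larger-exponent term is absorbed.
Result = w^13 + w^6*4

w^13 + w^6*4


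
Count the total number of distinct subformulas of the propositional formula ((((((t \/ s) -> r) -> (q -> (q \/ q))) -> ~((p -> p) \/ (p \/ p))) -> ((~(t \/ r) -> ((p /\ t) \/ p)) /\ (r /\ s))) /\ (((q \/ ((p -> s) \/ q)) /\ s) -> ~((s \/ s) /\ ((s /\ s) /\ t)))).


Formula: ((((((t \/ s) -> r) -> (q -> (q \/ q))) -> ~((p -> p) \/ (p \/ p))) -> ((~(t \/ r) -> ((p /\ t) \/ p)) /\ (r /\ s))) /\ (((q \/ ((p -> s) \/ q)) /\ s) -> ~((s \/ s) /\ ((s /\ s) /\ t))))
Subformulas found:
  1. r
  2. p
  3. q
  4. s
  5. t
  6. (s \/ s)
  7. (t \/ r)
  8. (s /\ s)
  9. (r /\ s)
  10. (p -> p)
  11. (t \/ s)
  12. (p /\ t)
  13. (p \/ p)
  14. (p -> s)
  15. (q \/ q)
  16. ~(t \/ r)
  17. ((s /\ s) /\ t)
  18. (q -> (q \/ q))
  19. ((t \/ s) -> r)
  20. ((p -> s) \/ q)
  21. ((p /\ t) \/ p)
  22. ((p -> p) \/ (p \/ p))
  23. (q \/ ((p -> s) \/ q))
  24. ~((p -> p) \/ (p \/ p))
  25. ((q \/ ((p -> s) \/ q)) /\ s)
  26. ((s \/ s) /\ ((s /\ s) /\ t))
  27. ~((s \/ s) /\ ((s /\ s) /\ t))
  28. (~(t \/ r) -> ((p /\ t) \/ p))
  29. (((t \/ s) -> r) -> (q -> (q \/ q)))
  30. ((~(t \/ r) -> ((p /\ t) \/ p)) /\ (r /\ s))
  31. (((q \/ ((p -> s) \/ q)) /\ s) -> ~((s \/ s) /\ ((s /\ s) /\ t)))
  32. ((((t \/ s) -> r) -> (q -> (q \/ q))) -> ~((p -> p) \/ (p \/ p)))
  33. (((((t \/ s) -> r) -> (q -> (q \/ q))) -> ~((p -> p) \/ (p \/ p))) -> ((~(t \/ r) -> ((p /\ t) \/ p)) /\ (r /\ s)))
  34. ((((((t \/ s) -> r) -> (q -> (q \/ q))) -> ~((p -> p) \/ (p \/ p))) -> ((~(t \/ r) -> ((p /\ t) \/ p)) /\ (r /\ s))) /\ (((q \/ ((p -> s) \/ q)) /\ s) -> ~((s \/ s) /\ ((s /\ s) /\ t))))
Total distinct subformulas = 34

34


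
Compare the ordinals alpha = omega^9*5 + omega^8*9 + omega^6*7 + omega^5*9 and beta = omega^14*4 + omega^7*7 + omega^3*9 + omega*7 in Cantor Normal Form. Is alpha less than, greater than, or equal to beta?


Compare term by term from highest exponent:
alpha = omega^9*5 + omega^8*9 + omega^6*7 + omega^5*9
beta = omega^14*4 + omega^7*7 + omega^3*9 + omega*7
Term 1: alpha has omega^9*5, beta has omega^14*4
Term 2: alpha has omega^8*9, beta has omega^7*7
Term 3: alpha has omega^6*7, beta has omega^3*9
Term 4: alpha has omega^5*9, beta has omega^1*7
Result: alpha < beta

alpha < beta


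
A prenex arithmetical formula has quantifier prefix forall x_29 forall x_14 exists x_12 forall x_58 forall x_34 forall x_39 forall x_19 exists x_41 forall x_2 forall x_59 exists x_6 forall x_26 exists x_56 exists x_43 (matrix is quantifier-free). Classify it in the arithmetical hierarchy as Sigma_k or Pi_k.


Leading quantifier is forall, so the class is Pi.
Number of quantifier blocks = alternations + 1 = 7 + 1 = 8.
Classification: Pi_8

Pi_8


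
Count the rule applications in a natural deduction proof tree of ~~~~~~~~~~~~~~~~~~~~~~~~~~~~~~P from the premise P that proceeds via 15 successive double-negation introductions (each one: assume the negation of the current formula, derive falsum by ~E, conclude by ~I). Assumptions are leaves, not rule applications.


Each double-negation introduction (from C infer ~~C) uses 2 inference nodes: one ~E (C and ~C give falsum) and one ~I (discharge ~C).
15 double negations = 15 * 2 = 30 inference nodes.

30


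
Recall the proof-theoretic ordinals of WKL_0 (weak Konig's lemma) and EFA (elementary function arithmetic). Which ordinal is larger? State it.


Proof-theoretic ordinal of WKL_0 (weak Konig's lemma): omega^omega
Proof-theoretic ordinal of EFA (elementary function arithmetic): omega^3
Comparing: omega^3 < omega^omega.
The larger ordinal is omega^omega (from WKL_0 (weak Konig's lemma)).

omega^omega


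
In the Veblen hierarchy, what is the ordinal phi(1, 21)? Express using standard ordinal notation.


phi(1, 21):
phi(1, beta) = epsilon_beta (the beta-th epsilon number).
phi(1, 21) = epsilon_21

epsilon_21


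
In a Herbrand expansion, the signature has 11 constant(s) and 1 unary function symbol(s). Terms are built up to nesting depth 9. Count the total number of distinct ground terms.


Herbrand terms by depth:
Depth 0: 11 constants
Depth 1: 11 new terms (running total: 22)
Depth 2: 11 new terms (running total: 33)
Depth 3: 11 new terms (running total: 44)
Depth 4: 11 new terms (running total: 55)
Depth 5: 11 new terms (running total: 66)
Depth 6: 11 new terms (running total: 77)
Depth 7: 11 new terms (running total: 88)
Depth 8: 11 new terms (running total: 99)
Depth 9: 11 new terms (running total: 110)
Total distinct ground terms = 110

110


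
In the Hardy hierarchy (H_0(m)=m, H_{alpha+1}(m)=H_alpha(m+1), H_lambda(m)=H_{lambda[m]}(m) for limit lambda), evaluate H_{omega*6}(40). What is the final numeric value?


H_{omega*6}(40):
For the Hardy hierarchy, H_{omega*k}(n) = 2^k * n.
2^6 = 64.
64 * 40 = 2560

2560


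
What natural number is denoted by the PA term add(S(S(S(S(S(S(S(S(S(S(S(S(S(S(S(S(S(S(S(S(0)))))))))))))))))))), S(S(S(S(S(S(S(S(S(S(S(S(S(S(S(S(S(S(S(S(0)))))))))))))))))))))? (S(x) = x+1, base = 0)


add(S^20(0), S^20(0)):
S^20(0) = 20
S^20(0) = 20
20 + 20 = 40

40


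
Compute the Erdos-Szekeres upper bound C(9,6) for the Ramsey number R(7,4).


R(7,4) <= C(7+4-2, 7-1) = C(9, 6)
C(9, 6) = 9! / (6! * 3!)
= 84

84


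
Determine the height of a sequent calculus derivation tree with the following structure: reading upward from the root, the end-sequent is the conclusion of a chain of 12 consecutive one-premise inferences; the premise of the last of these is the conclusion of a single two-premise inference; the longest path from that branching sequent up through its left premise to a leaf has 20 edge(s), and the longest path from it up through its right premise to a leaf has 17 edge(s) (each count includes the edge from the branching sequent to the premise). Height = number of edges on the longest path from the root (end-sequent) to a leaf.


Longest path through the left premise: 20 edges (measured from the branching sequent)
Longest path through the right premise: 17 edges
Height of the subtree rooted at the branching sequent: max(20, 17) = 20
The branching sequent sits 12 edges above the root (the chain of one-premise inferences), so height = 20 + 12 = 32

32


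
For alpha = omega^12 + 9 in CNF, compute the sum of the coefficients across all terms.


CNF: omega^12 + 9
Coefficients: 1 + 9 = 10

10


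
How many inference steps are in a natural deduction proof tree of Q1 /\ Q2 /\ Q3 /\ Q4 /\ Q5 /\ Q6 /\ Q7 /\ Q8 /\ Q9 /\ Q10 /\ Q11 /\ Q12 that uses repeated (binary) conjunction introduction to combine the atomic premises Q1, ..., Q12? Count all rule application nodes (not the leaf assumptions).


The target conjunction has 12 conjuncts, i.e. 11 binary /\ connectives.
Each conjunction-intro joins two pieces, so 12 atoms require 12-1 = 11 applications.
Total inference nodes = 11

11


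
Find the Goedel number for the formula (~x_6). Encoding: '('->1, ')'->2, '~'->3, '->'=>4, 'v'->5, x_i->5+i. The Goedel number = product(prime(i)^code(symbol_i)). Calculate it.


Formula: (~x_6)
Symbol codes: [1, 3, 11, 2]
Primes: [2, 3, 5, 7]
p_1^1 = 2^1 = 2
p_2^3 = 3^3 = 27
p_3^11 = 5^11 = 48828125
p_4^2 = 7^2 = 49
Product = 129199218750

129199218750


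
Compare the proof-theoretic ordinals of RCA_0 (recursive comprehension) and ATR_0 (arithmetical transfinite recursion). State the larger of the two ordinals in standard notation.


Proof-theoretic ordinal of RCA_0 (recursive comprehension): omega^omega
Proof-theoretic ordinal of ATR_0 (arithmetical transfinite recursion): Gamma_0
Comparing: omega^omega < Gamma_0.
The larger ordinal is Gamma_0 (from ATR_0 (arithmetical transfinite recursion)).

Gamma_0


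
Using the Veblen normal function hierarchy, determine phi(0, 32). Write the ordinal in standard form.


phi(0, 32):
phi(0, beta) = omega^beta by definition.
phi(0, 32) = omega^32

omega^32


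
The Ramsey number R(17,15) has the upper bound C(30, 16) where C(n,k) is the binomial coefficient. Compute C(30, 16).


R(17,15) <= C(17+15-2, 17-1) = C(30, 16)
C(30, 16) = 30! / (16! * 14!)
= 145422675

145422675


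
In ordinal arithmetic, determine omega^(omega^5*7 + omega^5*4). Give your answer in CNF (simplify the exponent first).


omega^(omega^5*7 + omega^5*4):
Both terms of the exponent have the same exponent 5, so they merge: omega^5*7 + omega^5*4 = omega^5*(7+4) = omega^5*11.
omega raised to a CNF ordinal is a single CNF term: Result = omega^(omega^5*11)

omega^(omega^5*11)


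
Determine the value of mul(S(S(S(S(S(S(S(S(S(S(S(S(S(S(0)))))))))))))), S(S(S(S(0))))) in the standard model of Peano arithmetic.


mul(S^14(0), S^4(0)):
S^14(0) = 14
S^4(0) = 4
14 * 4 = 56

56


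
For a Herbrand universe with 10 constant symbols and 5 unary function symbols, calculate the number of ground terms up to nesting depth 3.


Herbrand terms by depth:
Depth 0: 10 constants
Depth 1: 50 new terms (running total: 60)
Depth 2: 250 new terms (running total: 310)
Depth 3: 1250 new terms (running total: 1560)
Total distinct ground terms = 1560

1560


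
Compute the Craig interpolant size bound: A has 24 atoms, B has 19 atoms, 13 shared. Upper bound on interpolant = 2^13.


Shared atoms = 13
Craig interpolant size bound = 2^13
= 8192

8192


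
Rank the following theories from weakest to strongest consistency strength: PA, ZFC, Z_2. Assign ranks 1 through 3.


Ordering by consistency strength:
1. PA
2. Z_2
3. ZFC


PA=1, ZFC=3, Z_2=2


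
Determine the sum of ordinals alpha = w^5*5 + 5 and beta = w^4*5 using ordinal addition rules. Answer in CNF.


Ordinal addition (w^5*5 + 5) + w^4*5:
alpha's leading term has exponent 5 > beta's exponent 4, so it survives.
alpha's tail term has exponent 0 < beta's exponent 4, so it is absorbed by beta.
In ordinal addition, any term followed by a strictly larger-exponent term is absorbed.
Result = w^5*5 + w^4*5

w^5*5 + w^4*5


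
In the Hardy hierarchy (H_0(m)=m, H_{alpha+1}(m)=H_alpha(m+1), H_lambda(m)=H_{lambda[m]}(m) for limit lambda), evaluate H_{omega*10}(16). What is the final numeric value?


H_{omega*10}(16):
For the Hardy hierarchy, H_{omega*k}(n) = 2^k * n.
2^10 = 1024.
1024 * 16 = 16384

16384


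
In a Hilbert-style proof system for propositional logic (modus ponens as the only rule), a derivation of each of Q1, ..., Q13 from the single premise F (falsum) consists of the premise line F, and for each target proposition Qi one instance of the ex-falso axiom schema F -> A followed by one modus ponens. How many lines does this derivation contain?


Ex falso, line by line:
- 1 premise line (F)
- 13 targets, each needing 1 axiom instance (F -> Qi) + 1 MP = 2 lines: 2 * 13 = 26
Total = 1 + 26 = 27 lines.

27


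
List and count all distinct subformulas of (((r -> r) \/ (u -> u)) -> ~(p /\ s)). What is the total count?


Formula: (((r -> r) \/ (u -> u)) -> ~(p /\ s))
Subformulas found:
  1. u
  2. s
  3. r
  4. p
  5. (p /\ s)
  6. (r -> r)
  7. (u -> u)
  8. ~(p /\ s)
  9. ((r -> r) \/ (u -> u))
  10. (((r -> r) \/ (u -> u)) -> ~(p /\ s))
Total distinct subformulas = 10

10


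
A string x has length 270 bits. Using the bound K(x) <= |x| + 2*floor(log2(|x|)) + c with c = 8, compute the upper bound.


floor(log2(270)) = 8
2 * 8 = 16
K(x) <= 270 + 16 + 8 = 294

294


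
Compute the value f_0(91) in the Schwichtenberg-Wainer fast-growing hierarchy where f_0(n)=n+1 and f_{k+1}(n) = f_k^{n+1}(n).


f_0(91) = 91 + 1 = 92

92


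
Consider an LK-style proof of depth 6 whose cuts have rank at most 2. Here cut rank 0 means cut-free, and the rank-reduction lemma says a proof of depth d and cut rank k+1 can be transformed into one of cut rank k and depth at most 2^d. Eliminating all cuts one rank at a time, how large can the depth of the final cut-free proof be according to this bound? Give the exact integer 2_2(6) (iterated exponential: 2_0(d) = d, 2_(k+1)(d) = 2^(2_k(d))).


Each rank reduction sends depth d to at most 2^d; cut rank r needs r reductions.
2_0(6) = 6
2_1(6) = 2^6 = 64
2_2(6) = 2^64 = 18446744073709551616
Cut-free depth bound = 18446744073709551616

18446744073709551616


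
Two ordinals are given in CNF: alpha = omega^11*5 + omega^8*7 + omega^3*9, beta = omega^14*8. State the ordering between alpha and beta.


Compare term by term from highest exponent:
alpha = omega^11*5 + omega^8*7 + omega^3*9
beta = omega^14*8
Term 1: alpha has omega^11*5, beta has omega^14*8
Term 2: alpha has omega^8*7, beta has omega^0*0
Term 3: alpha has omega^3*9, beta has omega^0*0
Result: alpha < beta

alpha < beta


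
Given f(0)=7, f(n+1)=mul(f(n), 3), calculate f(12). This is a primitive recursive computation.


f(0) = 7
f(1) = mul(f(0), 3) = mul(7, 3) = 21
f(2) = mul(f(1), 3) = mul(21, 3) = 63
f(3) = mul(f(2), 3) = mul(63, 3) = 189
f(4) = mul(f(3), 3) = mul(189, 3) = 567
f(5) = mul(f(4), 3) = mul(567, 3) = 1701
f(6) = mul(f(5), 3) = mul(1701, 3) = 5103
f(7) = mul(f(6), 3) = mul(5103, 3) = 15309
f(8) = mul(f(7), 3) = mul(15309, 3) = 45927
f(9) = mul(f(8), 3) = mul(45927, 3) = 137781
f(10) = mul(f(9), 3) = mul(137781, 3) = 413343
f(11) = mul(f(10), 3) = mul(413343, 3) = 1240029
f(12) = mul(f(11), 3) = mul(1240029, 3) = 3720087


3720087


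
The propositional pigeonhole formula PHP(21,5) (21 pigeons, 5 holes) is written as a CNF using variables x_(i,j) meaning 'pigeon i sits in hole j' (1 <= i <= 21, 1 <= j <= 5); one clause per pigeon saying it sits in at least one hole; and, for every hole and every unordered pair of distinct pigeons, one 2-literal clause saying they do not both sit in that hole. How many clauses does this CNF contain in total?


PHP(21,5): 21 pigeons, 5 holes, 21*5 = 105 variables.
- pigeon clauses: one per pigeon -> 21 clauses
- hole clauses: 5 holes * C(21,2) = 5 * 210 -> 1050 clauses
Total clauses = 21 + 1050 = 1071

1071


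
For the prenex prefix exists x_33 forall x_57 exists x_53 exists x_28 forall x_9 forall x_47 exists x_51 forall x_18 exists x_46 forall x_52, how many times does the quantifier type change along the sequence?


Walk the prefix and count type changes:
  position 1: exists -> forall <-- alternation
  position 2: forall -> exists <-- alternation
  position 3: exists -> exists
  position 4: exists -> forall <-- alternation
  position 5: forall -> forall
  position 6: forall -> exists <-- alternation
  position 7: exists -> forall <-- alternation
  position 8: forall -> exists <-- alternation
  position 9: exists -> forall <-- alternation
Total alternations = 7

7


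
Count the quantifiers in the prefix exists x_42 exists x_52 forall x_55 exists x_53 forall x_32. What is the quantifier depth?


Quantifier prefix has 5 quantifier symbols.
Quantifier depth = 5

5


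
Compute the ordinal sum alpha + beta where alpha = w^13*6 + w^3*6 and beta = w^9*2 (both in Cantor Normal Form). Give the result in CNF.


Ordinal addition (w^13*6 + w^3*6) + w^9*2:
alpha's leading term has exponent 13 > beta's exponent 9, so it survives.
alpha's tail term has exponent 3 < beta's exponent 9, so it is absorbed by beta.
In ordinal addition, any term followed by a strictly larger-exponent term is absorbed.
Result = w^13*6 + w^9*2

w^13*6 + w^9*2


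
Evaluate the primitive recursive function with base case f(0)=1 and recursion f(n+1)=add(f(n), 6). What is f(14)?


f(0) = 1
f(1) = add(f(0), 6) = add(1, 6) = 7
f(2) = add(f(1), 6) = add(7, 6) = 13
f(3) = add(f(2), 6) = add(13, 6) = 19
f(4) = add(f(3), 6) = add(19, 6) = 25
f(5) = add(f(4), 6) = add(25, 6) = 31
f(6) = add(f(5), 6) = add(31, 6) = 37
f(7) = add(f(6), 6) = add(37, 6) = 43
f(8) = add(f(7), 6) = add(43, 6) = 49
f(9) = add(f(8), 6) = add(49, 6) = 55
f(10) = add(f(9), 6) = add(55, 6) = 61
f(11) = add(f(10), 6) = add(61, 6) = 67
f(12) = add(f(11), 6) = add(67, 6) = 73
f(13) = add(f(12), 6) = add(73, 6) = 79
f(14) = add(f(13), 6) = add(79, 6) = 85


85


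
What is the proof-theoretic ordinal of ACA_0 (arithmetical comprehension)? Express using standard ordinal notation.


The proof-theoretic ordinal of ACA_0 (arithmetical comprehension) is a standard result in ordinal analysis.
This ordinal is the supremum of order types of primitive recursive well-orderings
that the theory can prove to be well-ordered.
For ACA_0 (arithmetical comprehension), the proof-theoretic ordinal is epsilon_0.

epsilon_0


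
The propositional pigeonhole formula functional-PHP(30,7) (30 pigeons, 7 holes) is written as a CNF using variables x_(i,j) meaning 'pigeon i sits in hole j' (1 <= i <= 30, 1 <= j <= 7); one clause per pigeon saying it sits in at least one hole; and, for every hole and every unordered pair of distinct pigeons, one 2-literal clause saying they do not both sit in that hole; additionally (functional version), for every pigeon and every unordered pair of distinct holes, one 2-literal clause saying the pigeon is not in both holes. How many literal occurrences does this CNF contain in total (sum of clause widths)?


functional-PHP(30,7): 30 pigeons, 7 holes, 30*7 = 210 variables.
- pigeon clauses: one per pigeon -> 30 clauses of width 7 -> 210 literals
- hole clauses: 7 holes * C(30,2) = 7 * 435 -> 3045 clauses of width 2 -> 6090 literals
- functional clauses: 30 pigeons * C(7,2) = 30 * 21 -> 630 clauses of width 2 -> 1260 literals
Total literal occurrences = 210 + 6090 + 1260 = 7560

7560


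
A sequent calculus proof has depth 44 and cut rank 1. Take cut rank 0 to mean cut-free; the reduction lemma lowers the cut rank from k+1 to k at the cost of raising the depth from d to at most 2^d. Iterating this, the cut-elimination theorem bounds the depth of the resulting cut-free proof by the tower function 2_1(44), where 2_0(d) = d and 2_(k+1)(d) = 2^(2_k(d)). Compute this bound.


Each rank reduction sends depth d to at most 2^d; cut rank r needs r reductions.
2_0(44) = 44
2_1(44) = 2^44 = 17592186044416
Cut-free depth bound = 17592186044416

17592186044416


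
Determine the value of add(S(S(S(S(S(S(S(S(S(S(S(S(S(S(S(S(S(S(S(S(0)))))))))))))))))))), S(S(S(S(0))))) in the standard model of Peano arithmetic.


add(S^20(0), S^4(0)):
S^20(0) = 20
S^4(0) = 4
20 + 4 = 24

24


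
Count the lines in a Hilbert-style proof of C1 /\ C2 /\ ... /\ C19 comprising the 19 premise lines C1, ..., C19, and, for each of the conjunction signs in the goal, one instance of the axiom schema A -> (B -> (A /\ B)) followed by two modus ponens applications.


Conjoining 19 premises:
- 19 premise lines
- the goal has 18 conjunction signs; each costs 1 axiom instance + 2 MP = 3 lines: 3 * 18 = 54
Total = 19 + 54 = 73 lines.

73


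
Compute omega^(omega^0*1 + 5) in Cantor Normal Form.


omega^(omega^0*1 + 5):
omega^0 = 1, so the exponent is 1 + 5 = 6 (finite ordinal addition).
Result = omega^6, already a single CNF term.

omega^6


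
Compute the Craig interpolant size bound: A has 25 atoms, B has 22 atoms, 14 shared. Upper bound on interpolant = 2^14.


Shared atoms = 14
Craig interpolant size bound = 2^14
= 16384

16384


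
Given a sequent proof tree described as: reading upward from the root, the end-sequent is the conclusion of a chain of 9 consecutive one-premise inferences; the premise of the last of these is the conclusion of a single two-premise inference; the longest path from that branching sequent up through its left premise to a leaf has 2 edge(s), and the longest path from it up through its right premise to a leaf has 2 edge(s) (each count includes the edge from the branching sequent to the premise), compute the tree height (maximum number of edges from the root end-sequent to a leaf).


Longest path through the left premise: 2 edges (measured from the branching sequent)
Longest path through the right premise: 2 edges
Height of the subtree rooted at the branching sequent: max(2, 2) = 2
The branching sequent sits 9 edges above the root (the chain of one-premise inferences), so height = 2 + 9 = 11

11
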